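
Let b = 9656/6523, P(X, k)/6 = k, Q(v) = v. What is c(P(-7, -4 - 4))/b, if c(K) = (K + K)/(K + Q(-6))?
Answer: 13046/10863 ≈ 1.2010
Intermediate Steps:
P(X, k) = 6*k
c(K) = 2*K/(-6 + K) (c(K) = (K + K)/(K - 6) = (2*K)/(-6 + K) = 2*K/(-6 + K))
b = 9656/6523 (b = 9656*(1/6523) = 9656/6523 ≈ 1.4803)
c(P(-7, -4 - 4))/b = (2*(6*(-4 - 4))/(-6 + 6*(-4 - 4)))/(9656/6523) = (2*(6*(-8))/(-6 + 6*(-8)))*(6523/9656) = (2*(-48)/(-6 - 48))*(6523/9656) = (2*(-48)/(-54))*(6523/9656) = (2*(-48)*(-1/54))*(6523/9656) = (16/9)*(6523/9656) = 13046/10863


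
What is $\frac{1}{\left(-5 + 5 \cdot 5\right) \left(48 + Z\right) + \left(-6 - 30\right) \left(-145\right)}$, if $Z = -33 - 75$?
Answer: $\frac{1}{4020} \approx 0.00024876$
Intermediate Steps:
$Z = -108$
$\frac{1}{\left(-5 + 5 \cdot 5\right) \left(48 + Z\right) + \left(-6 - 30\right) \left(-145\right)} = \frac{1}{\left(-5 + 5 \cdot 5\right) \left(48 - 108\right) + \left(-6 - 30\right) \left(-145\right)} = \frac{1}{\left(-5 + 25\right) \left(-60\right) - -5220} = \frac{1}{20 \left(-60\right) + 5220} = \frac{1}{-1200 + 5220} = \frac{1}{4020}$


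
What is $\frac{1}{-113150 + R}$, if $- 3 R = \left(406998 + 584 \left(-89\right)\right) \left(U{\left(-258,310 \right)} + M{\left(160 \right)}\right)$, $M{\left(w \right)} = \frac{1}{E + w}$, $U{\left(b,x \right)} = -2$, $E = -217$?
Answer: $\frac{171}{21478880} \approx 7.9613 \cdot 10^{-6}$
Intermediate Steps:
$M{\left(w \right)} = \frac{1}{-217 + w}$
$R = \frac{40827530}{171}$ ($R = - \frac{\left(406998 + 584 \left(-89\right)\right) \left(-2 + \frac{1}{-217 + 160}\right)}{3} = - \frac{\left(406998 - 51976\right) \left(-2 + \frac{1}{-57}\right)}{3} = - \frac{355022 \left(-2 - \frac{1}{57}\right)}{3} = - \frac{355022 \left(- \frac{115}{57}\right)}{3} = \left(- \frac{1}{3}\right) \left(- \frac{40827530}{57}\right) = \frac{40827530}{171} \approx 2.3876 \cdot 10^{5}$)
$\frac{1}{-113150 + R} = \frac{1}{-113150 + \frac{40827530}{171}} = \frac{1}{\frac{21478880}{171}} = \frac{171}{21478880}$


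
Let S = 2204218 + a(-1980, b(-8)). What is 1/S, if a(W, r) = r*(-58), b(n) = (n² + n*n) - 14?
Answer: 1/2197606 ≈ 4.5504e-7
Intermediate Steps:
b(n) = -14 + 2*n² (b(n) = (n² + n²) - 14 = 2*n² - 14 = -14 + 2*n²)
a(W, r) = -58*r
S = 2197606 (S = 2204218 - 58*(-14 + 2*(-8)²) = 2204218 - 58*(-14 + 2*64) = 2204218 - 58*(-14 + 128) = 2204218 - 58*114 = 2204218 - 6612 = 2197606)
1/S = 1/2197606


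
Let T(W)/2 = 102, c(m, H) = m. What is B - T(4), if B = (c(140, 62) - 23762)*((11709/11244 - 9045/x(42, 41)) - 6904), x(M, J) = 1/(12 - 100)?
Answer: -34929683959797/1874 ≈ -1.8639e+10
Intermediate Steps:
x(M, J) = -1/88 (x(M, J) = 1/(-88) = -1/88)
T(W) = 204 (T(W) = 2*102 = 204)
B = -34929683577501/1874 (B = (140 - 23762)*((11709/11244 - 9045/(-1/88)) - 6904) = -23622*((11709*(1/11244) - 9045*(-88)) - 6904) = -23622*((3903/3748 + 795960) - 6904) = -23622*(2983261983/3748 - 6904) = -23622*2957385791/3748 = -34929683577501/1874 ≈ -1.8639e+10)
B - T(4) = -34929683577501/1874 - 1*204 = -34929683577501/1874 - 204 = -34929683959797/1874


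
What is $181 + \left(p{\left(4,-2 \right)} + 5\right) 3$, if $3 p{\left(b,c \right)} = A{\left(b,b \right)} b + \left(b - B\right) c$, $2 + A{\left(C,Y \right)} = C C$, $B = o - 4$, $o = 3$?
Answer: $242$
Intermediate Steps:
$B = -1$ ($B = 3 - 4 = -1$)
$A{\left(C,Y \right)} = -2 + C^{2}$ ($A{\left(C,Y \right)} = -2 + C C = -2 + C^{2}$)
$p{\left(b,c \right)} = \frac{b \left(-2 + b^{2}\right)}{3} + \frac{c \left(1 + b\right)}{3}$ ($p{\left(b,c \right)} = \frac{\left(-2 + b^{2}\right) b + \left(b - -1\right) c}{3} = \frac{b \left(-2 + b^{2}\right) + \left(b + 1\right) c}{3} = \frac{b \left(-2 + b^{2}\right) + \left(1 + b\right) c}{3} = \frac{b \left(-2 + b^{2}\right) + c \left(1 + b\right)}{3} = \frac{b \left(-2 + b^{2}\right)}{3} + \frac{c \left(1 + b\right)}{3}$)
$181 + \left(p{\left(4,-2 \right)} + 5\right) 3 = 181 + \left(\left(\frac{1}{3} \left(-2\right) + \frac{1}{3} \cdot 4 \left(-2\right) + \frac{1}{3} \cdot 4 \left(-2 + 4^{2}\right)\right) + 5\right) 3 = 181 + \left(\left(- \frac{2}{3} - \frac{8}{3} + \frac{1}{3} \cdot 4 \left(-2 + 16\right)\right) + 5\right) 3 = 181 + \left(\left(- \frac{2}{3} - \frac{8}{3} + \frac{1}{3} \cdot 4 \cdot 14\right) + 5\right) 3 = 181 + \left(\left(- \frac{2}{3} - \frac{8}{3} + \frac{56}{3}\right) + 5\right) 3 = 181 + \left(\frac{46}{3} + 5\right) 3 = 181 + \frac{61}{3} \cdot 3 = 181 + 61 = 242$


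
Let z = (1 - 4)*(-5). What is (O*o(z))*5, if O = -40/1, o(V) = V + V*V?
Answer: -48000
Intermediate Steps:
z = 15 (z = -3*(-5) = 15)
o(V) = V + V**2
O = -40 (O = -40*1 = -40)
(O*o(z))*5 = -600*(1 + 15)*5 = -600*16*5 = -40*240*5 = -9600*5 = -48000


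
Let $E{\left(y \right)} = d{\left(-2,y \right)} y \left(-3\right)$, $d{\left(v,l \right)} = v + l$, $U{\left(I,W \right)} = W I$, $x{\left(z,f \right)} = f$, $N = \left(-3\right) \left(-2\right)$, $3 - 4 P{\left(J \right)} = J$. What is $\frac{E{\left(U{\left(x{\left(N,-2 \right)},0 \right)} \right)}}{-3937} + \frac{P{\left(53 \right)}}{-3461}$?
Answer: $\frac{25}{6922} \approx 0.0036117$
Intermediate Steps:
$P{\left(J \right)} = \frac{3}{4} - \frac{J}{4}$
$N = 6$
$U{\left(I,W \right)} = I W$
$d{\left(v,l \right)} = l + v$
$E{\left(y \right)} = - 3 y \left(-2 + y\right)$ ($E{\left(y \right)} = \left(y - 2\right) y \left(-3\right) = \left(-2 + y\right) y \left(-3\right) = y \left(-2 + y\right) \left(-3\right) = - 3 y \left(-2 + y\right)$)
$\frac{E{\left(U{\left(x{\left(N,-2 \right)},0 \right)} \right)}}{-3937} + \frac{P{\left(53 \right)}}{-3461} = \frac{3 \left(\left(-2\right) 0\right) \left(2 - \left(-2\right) 0\right)}{-3937} + \frac{\frac{3}{4} - \frac{53}{4}}{-3461} = 3 \cdot 0 \left(2 - 0\right) \left(- \frac{1}{3937}\right) + \left(\frac{3}{4} - \frac{53}{4}\right) \left(- \frac{1}{3461}\right) = 3 \cdot 0 \left(2 + 0\right) \left(- \frac{1}{3937}\right) - - \frac{25}{6922} = 3 \cdot 0 \cdot 2 \left(- \frac{1}{3937}\right) + \frac{25}{6922} = 0 \left(- \frac{1}{3937}\right) + \frac{25}{6922} = 0 + \frac{25}{6922} = \frac{25}{6922}$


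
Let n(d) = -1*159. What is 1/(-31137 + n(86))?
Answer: -1/31296 ≈ -3.1953e-5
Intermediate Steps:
n(d) = -159
1/(-31137 + n(86)) = 1/(-31137 - 159) = 1/(-31296) = -1/31296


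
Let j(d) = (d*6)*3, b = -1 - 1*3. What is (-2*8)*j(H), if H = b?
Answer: 1152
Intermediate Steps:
b = -4 (b = -1 - 3 = -4)
H = -4
j(d) = 18*d (j(d) = (6*d)*3 = 18*d)
(-2*8)*j(H) = (-2*8)*(18*(-4)) = -16*(-72) = 1152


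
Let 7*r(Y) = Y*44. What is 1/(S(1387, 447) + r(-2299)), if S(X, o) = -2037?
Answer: -7/115415 ≈ -6.0651e-5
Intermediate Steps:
r(Y) = 44*Y/7 (r(Y) = (Y*44)/7 = (44*Y)/7 = 44*Y/7)
1/(S(1387, 447) + r(-2299)) = 1/(-2037 + (44/7)*(-2299)) = 1/(-2037 - 101156/7) = 1/(-115415/7) = -7/115415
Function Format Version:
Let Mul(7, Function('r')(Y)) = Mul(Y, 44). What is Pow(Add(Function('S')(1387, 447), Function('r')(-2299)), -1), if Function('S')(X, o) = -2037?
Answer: Rational(-7, 115415) ≈ -6.0651e-5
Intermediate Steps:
Function('r')(Y) = Mul(Rational(44, 7), Y) (Function('r')(Y) = Mul(Rational(1, 7), Mul(Y, 44)) = Mul(Rational(1, 7), Mul(44, Y)) = Mul(Rational(44, 7), Y))
Pow(Add(Function('S')(1387, 447), Function('r')(-2299)), -1) = Pow(Add(-2037, Mul(Rational(44, 7), -2299)), -1) = Pow(Add(-2037, Rational(-101156, 7)), -1) = Pow(Rational(-115415, 7), -1) = Rational(-7, 115415)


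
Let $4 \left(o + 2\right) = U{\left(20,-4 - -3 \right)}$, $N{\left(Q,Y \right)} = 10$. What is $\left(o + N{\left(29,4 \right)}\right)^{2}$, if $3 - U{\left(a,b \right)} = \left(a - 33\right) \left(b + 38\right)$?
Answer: $16641$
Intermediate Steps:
$U{\left(a,b \right)} = 3 - \left(-33 + a\right) \left(38 + b\right)$ ($U{\left(a,b \right)} = 3 - \left(a - 33\right) \left(b + 38\right) = 3 - \left(-33 + a\right) \left(38 + b\right)$)
$o = 119$ ($o = -2 + \frac{1257 - 760 + 33 \left(-4 - -3\right) - 20 \left(-4 - -3\right)}{4} = -2 + \frac{1257 - 760 + 33 \left(-4 + 3\right) - 20 \left(-4 + 3\right)}{4} = -2 + \frac{1257 - 760 + 33 \left(-1\right) - 20 \left(-1\right)}{4} = -2 + \frac{1257 - 760 - 33 + 20}{4} = -2 + \frac{1}{4} \cdot 484 = -2 + 121 = 119$)
$\left(o + N{\left(29,4 \right)}\right)^{2} = \left(119 + 10\right)^{2} = 129^{2} = 16641$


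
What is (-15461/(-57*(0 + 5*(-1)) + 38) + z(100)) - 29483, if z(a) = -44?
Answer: -9552682/323 ≈ -29575.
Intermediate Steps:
(-15461/(-57*(0 + 5*(-1)) + 38) + z(100)) - 29483 = (-15461/(-57*(0 + 5*(-1)) + 38) - 44) - 29483 = (-15461/(-57*(0 - 5) + 38) - 44) - 29483 = (-15461/(-57*(-5) + 38) - 44) - 29483 = (-15461/(285 + 38) - 44) - 29483 = (-15461/323 - 44) - 29483 = -29673/323 - 29483 = -9552682/323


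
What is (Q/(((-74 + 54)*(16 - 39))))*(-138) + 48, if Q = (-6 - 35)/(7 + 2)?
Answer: 1481/30 ≈ 49.367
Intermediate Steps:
Q = -41/9 ≈ -4.5556
(Q/(((-74 + 54)*(16 - 39))))*(-138) + 48 = -41*1/((-74 + 54)*(16 - 39))/9*(-138) + 48 = -41/(9*((-20*(-23))))*(-138) + 48 = -41/9/460*(-138) + 48 = -41/9*1/460*(-138) + 48 = -41/4140*(-138) + 48 = 41/30 + 48 = 1481/30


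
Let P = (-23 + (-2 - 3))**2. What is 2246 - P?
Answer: 1462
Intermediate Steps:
P = 784 (P = (-23 - 5)**2 = (-28)**2 = 784)
2246 - P = 2246 - 1*784 = 2246 - 784 = 1462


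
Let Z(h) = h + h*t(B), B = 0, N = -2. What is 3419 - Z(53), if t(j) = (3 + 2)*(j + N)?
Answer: 3896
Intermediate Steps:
t(j) = -10 + 5*j (t(j) = (3 + 2)*(j - 2) = 5*(-2 + j) = -10 + 5*j)
Z(h) = -9*h (Z(h) = h + h*(-10 + 5*0) = h + h*(-10 + 0) = h + h*(-10) = h - 10*h = -9*h)
3419 - Z(53) = 3419 - (-9)*53 = 3419 - 1*(-477) = 3419 + 477 = 3896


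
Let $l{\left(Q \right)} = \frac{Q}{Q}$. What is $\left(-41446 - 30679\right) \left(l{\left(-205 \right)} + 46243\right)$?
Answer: $-3335348500$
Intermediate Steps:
$l{\left(Q \right)} = 1$
$\left(-41446 - 30679\right) \left(l{\left(-205 \right)} + 46243\right) = \left(-41446 - 30679\right) \left(1 + 46243\right) = \left(-72125\right) 46244 = -3335348500$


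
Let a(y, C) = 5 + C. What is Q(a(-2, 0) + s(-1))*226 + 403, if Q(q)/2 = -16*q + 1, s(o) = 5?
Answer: -71465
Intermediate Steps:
Q(q) = 2 - 32*q (Q(q) = 2*(-16*q + 1) = 2*(1 - 16*q) = 2 - 32*q)
Q(a(-2, 0) + s(-1))*226 + 403 = (2 - 32*((5 + 0) + 5))*226 + 403 = (2 - 32*(5 + 5))*226 + 403 = (2 - 32*10)*226 + 403 = (2 - 320)*226 + 403 = -318*226 + 403 = -71868 + 403 = -71465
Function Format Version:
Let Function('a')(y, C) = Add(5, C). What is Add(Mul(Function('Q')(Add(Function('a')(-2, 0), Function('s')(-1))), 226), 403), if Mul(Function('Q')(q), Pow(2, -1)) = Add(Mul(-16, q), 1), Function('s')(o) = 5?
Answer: -71465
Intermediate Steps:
Function('Q')(q) = Add(2, Mul(-32, q)) (Function('Q')(q) = Mul(2, Add(Mul(-16, q), 1)) = Mul(2, Add(1, Mul(-16, q))) = Add(2, Mul(-32, q)))
Add(Mul(Function('Q')(Add(Function('a')(-2, 0), Function('s')(-1))), 226), 403) = Add(Mul(Add(2, Mul(-32, Add(Add(5, 0), 5))), 226), 403) = Add(Mul(Add(2, Mul(-32, Add(5, 5))), 226), 403) = Add(Mul(Add(2, Mul(-32, 10)), 226), 403) = Add(Mul(Add(2, -320), 226), 403) = Add(Mul(-318, 226), 403) = Add(-71868, 403) = -71465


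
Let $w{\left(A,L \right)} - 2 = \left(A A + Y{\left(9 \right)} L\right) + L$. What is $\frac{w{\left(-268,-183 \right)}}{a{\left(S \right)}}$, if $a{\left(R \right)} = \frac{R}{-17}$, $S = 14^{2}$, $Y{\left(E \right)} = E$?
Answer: $- \frac{297483}{49} \approx -6071.1$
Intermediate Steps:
$S = 196$
$a{\left(R \right)} = - \frac{R}{17}$ ($a{\left(R \right)} = R \left(- \frac{1}{17}\right) = - \frac{R}{17}$)
$w{\left(A,L \right)} = 2 + A^{2} + 10 L$ ($w{\left(A,L \right)} = 2 + \left(\left(A A + 9 L\right) + L\right) = 2 + \left(\left(A^{2} + 9 L\right) + L\right) = 2 + \left(A^{2} + 10 L\right) = 2 + A^{2} + 10 L$)
$\frac{w{\left(-268,-183 \right)}}{a{\left(S \right)}} = \frac{2 + \left(-268\right)^{2} + 10 \left(-183\right)}{\left(- \frac{1}{17}\right) 196} = \frac{2 + 71824 - 1830}{- \frac{196}{17}} = 69996 \left(- \frac{17}{196}\right) = - \frac{297483}{49}$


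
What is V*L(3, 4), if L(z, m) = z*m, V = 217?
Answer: 2604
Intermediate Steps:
L(z, m) = m*z
V*L(3, 4) = 217*(4*3) = 217*12 = 2604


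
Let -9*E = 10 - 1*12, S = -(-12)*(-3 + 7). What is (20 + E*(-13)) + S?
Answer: 586/9 ≈ 65.111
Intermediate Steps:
S = 48 (S = -(-12)*4 = -2*(-24) = 48)
E = 2/9 (E = -(10 - 1*12)/9 = -(10 - 12)/9 = -⅑*(-2) = 2/9 ≈ 0.22222)
(20 + E*(-13)) + S = (20 + (2/9)*(-13)) + 48 = (20 - 26/9) + 48 = 154/9 + 48 = 586/9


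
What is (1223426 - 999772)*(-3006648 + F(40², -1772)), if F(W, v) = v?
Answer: -672845166680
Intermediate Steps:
(1223426 - 999772)*(-3006648 + F(40², -1772)) = (1223426 - 999772)*(-3006648 - 1772) = 223654*(-3008420) = -672845166680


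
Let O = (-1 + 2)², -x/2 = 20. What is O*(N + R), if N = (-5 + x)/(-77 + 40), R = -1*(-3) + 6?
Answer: 378/37 ≈ 10.216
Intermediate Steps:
x = -40 (x = -2*20 = -40)
R = 9 (R = 3 + 6 = 9)
N = 45/37 (N = (-5 - 40)/(-77 + 40) = -45/(-37) = -45*(-1/37) = 45/37 ≈ 1.2162)
O = 1 (O = 1² = 1)
O*(N + R) = 1*(45/37 + 9) = 1*(378/37) = 378/37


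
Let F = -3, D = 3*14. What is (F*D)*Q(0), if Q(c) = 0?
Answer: 0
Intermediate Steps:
D = 42
(F*D)*Q(0) = -3*42*0 = -126*0 = 0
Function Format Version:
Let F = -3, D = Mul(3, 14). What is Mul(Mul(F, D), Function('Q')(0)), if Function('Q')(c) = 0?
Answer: 0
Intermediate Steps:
D = 42
Mul(Mul(F, D), Function('Q')(0)) = Mul(Mul(-3, 42), 0) = Mul(-126, 0) = 0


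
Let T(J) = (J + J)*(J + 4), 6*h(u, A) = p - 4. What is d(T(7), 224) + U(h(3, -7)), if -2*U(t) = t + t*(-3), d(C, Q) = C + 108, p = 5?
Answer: 1573/6 ≈ 262.17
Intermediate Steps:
h(u, A) = ⅙ (h(u, A) = (5 - 4)/6 = (⅙)*1 = ⅙)
T(J) = 2*J*(4 + J) (T(J) = (2*J)*(4 + J) = 2*J*(4 + J))
d(C, Q) = 108 + C
U(t) = t (U(t) = -(t + t*(-3))/2 = -(t - 3*t)/2 = -(-1)*t = t)
d(T(7), 224) + U(h(3, -7)) = (108 + 2*7*(4 + 7)) + ⅙ = (108 + 2*7*11) + ⅙ = (108 + 154) + ⅙ = 262 + ⅙ = 1573/6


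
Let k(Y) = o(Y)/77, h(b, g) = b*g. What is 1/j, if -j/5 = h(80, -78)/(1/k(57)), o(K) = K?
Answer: 77/1778400 ≈ 4.3297e-5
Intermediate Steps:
k(Y) = Y/77
j = 1778400/77 (j = -5*80*(-78)/(1/((1/77)*57)) = -(-31200)/(1/(57/77)) = -(-31200)/77/57 = -(-31200)*57/77 = -5*(-355680/77) = 1778400/77 ≈ 23096.)
1/j = 1/(1778400/77) = 77/1778400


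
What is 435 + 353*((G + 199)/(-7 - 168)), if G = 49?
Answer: -11419/175 ≈ -65.251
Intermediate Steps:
435 + 353*((G + 199)/(-7 - 168)) = 435 + 353*((49 + 199)/(-7 - 168)) = 435 + 353*(248/(-175)) = 435 + 353*(248*(-1/175)) = 435 + 353*(-248/175) = 435 - 87544/175 = -11419/175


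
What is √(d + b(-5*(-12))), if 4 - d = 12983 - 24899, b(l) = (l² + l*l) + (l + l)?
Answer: 2*√4810 ≈ 138.71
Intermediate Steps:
b(l) = 2*l + 2*l² (b(l) = (l² + l²) + 2*l = 2*l² + 2*l = 2*l + 2*l²)
d = 11920 (d = 4 - (12983 - 24899) = 4 - 1*(-11916) = 4 + 11916 = 11920)
√(d + b(-5*(-12))) = √(11920 + 2*(-5*(-12))*(1 - 5*(-12))) = √(11920 + 2*60*(1 + 60)) = √(11920 + 2*60*61) = √(11920 + 7320) = √19240 = 2*√4810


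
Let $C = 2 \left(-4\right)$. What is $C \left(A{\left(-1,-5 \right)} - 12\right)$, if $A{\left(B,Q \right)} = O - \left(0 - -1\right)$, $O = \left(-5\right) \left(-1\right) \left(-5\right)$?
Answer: $304$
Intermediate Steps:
$O = -25$ ($O = 5 \left(-5\right) = -25$)
$A{\left(B,Q \right)} = -26$ ($A{\left(B,Q \right)} = -25 - \left(0 - -1\right) = -25 - \left(0 + 1\right) = -25 - 1 = -26$)
$C = -8$
$C \left(A{\left(-1,-5 \right)} - 12\right) = - 8 \left(-26 - 12\right) = \left(-8\right) \left(-38\right) = 304$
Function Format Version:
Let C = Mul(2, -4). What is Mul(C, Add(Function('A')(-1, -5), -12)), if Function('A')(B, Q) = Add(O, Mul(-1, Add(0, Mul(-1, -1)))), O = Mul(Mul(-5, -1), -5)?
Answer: 304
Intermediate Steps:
O = -25 (O = Mul(5, -5) = -25)
Function('A')(B, Q) = -26 (Function('A')(B, Q) = Add(-25, Mul(-1, Add(0, Mul(-1, -1)))) = Add(-25, Mul(-1, Add(0, 1))) = Add(-25, Mul(-1, 1)) = Add(-25, -1) = -26)
C = -8
Mul(C, Add(Function('A')(-1, -5), -12)) = Mul(-8, Add(-26, -12)) = Mul(-8, -38) = 304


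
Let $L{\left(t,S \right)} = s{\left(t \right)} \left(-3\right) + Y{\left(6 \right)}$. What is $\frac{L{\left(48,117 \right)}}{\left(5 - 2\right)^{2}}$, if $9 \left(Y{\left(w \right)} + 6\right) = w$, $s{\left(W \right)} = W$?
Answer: $- \frac{448}{27} \approx -16.593$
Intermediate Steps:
$Y{\left(w \right)} = -6 + \frac{w}{9}$
$L{\left(t,S \right)} = - \frac{16}{3} - 3 t$ ($L{\left(t,S \right)} = t \left(-3\right) + \left(-6 + \frac{1}{9} \cdot 6\right) = - 3 t + \left(-6 + \frac{2}{3}\right) = - 3 t - \frac{16}{3} = - \frac{16}{3} - 3 t$)
$\frac{L{\left(48,117 \right)}}{\left(5 - 2\right)^{2}} = \frac{- \frac{16}{3} - 144}{\left(5 - 2\right)^{2}} = \frac{- \frac{16}{3} - 144}{3^{2}} = \frac{1}{9} \left(- \frac{448}{3}\right) = - \frac{448}{27}$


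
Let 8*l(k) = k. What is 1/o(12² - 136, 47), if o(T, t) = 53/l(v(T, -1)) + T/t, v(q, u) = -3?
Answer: -141/19904 ≈ -0.0070840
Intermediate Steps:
l(k) = k/8
o(T, t) = -424/3 + T/t (o(T, t) = 53/(((⅛)*(-3))) + T/t = 53/(-3/8) + T/t = 53*(-8/3) + T/t = -424/3 + T/t)
1/o(12² - 136, 47) = 1/(-424/3 + (12² - 136)/47) = 1/(-424/3 + (144 - 136)*(1/47)) = 1/(-424/3 + 8*(1/47)) = 1/(-424/3 + 8/47) = 1/(-19904/141) = -141/19904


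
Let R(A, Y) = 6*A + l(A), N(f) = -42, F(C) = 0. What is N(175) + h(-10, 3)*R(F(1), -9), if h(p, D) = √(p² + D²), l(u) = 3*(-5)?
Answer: -42 - 15*√109 ≈ -198.60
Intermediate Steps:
l(u) = -15
h(p, D) = √(D² + p²)
R(A, Y) = -15 + 6*A (R(A, Y) = 6*A - 15 = -15 + 6*A)
N(175) + h(-10, 3)*R(F(1), -9) = -42 + √(3² + (-10)²)*(-15 + 6*0) = -42 + √(9 + 100)*(-15 + 0) = -42 + √109*(-15) = -42 - 15*√109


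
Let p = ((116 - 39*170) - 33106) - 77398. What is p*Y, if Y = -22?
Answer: 2574396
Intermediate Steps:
p = -117018 (p = ((116 - 6630) - 33106) - 77398 = (-6514 - 33106) - 77398 = -39620 - 77398 = -117018)
p*Y = -117018*(-22) = 2574396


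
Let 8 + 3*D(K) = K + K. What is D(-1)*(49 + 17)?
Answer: -220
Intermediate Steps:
D(K) = -8/3 + 2*K/3 (D(K) = -8/3 + (K + K)/3 = -8/3 + (2*K)/3 = -8/3 + 2*K/3)
D(-1)*(49 + 17) = (-8/3 + (⅔)*(-1))*(49 + 17) = (-8/3 - ⅔)*66 = -10/3*66 = -220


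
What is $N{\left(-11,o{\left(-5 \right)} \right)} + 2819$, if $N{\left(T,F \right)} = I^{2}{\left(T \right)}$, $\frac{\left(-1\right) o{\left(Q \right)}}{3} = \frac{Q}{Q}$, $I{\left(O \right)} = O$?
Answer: $2940$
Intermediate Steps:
$o{\left(Q \right)} = -3$ ($o{\left(Q \right)} = - 3 \frac{Q}{Q} = \left(-3\right) 1 = -3$)
$N{\left(T,F \right)} = T^{2}$
$N{\left(-11,o{\left(-5 \right)} \right)} + 2819 = \left(-11\right)^{2} + 2819 = 121 + 2819 = 2940$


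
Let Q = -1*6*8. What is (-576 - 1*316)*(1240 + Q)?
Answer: -1063264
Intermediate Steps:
Q = -48 (Q = -6*8 = -48)
(-576 - 1*316)*(1240 + Q) = (-576 - 1*316)*(1240 - 48) = (-576 - 316)*1192 = -892*1192 = -1063264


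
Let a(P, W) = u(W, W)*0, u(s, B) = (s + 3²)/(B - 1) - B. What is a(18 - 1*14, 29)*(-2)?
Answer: 0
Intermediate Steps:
u(s, B) = -B + (9 + s)/(-1 + B) (u(s, B) = (s + 9)/(-1 + B) - B = (9 + s)/(-1 + B) - B = -B + (9 + s)/(-1 + B))
a(P, W) = 0 (a(P, W) = ((9 + W + W - W²)/(-1 + W))*0 = ((9 - W² + 2*W)/(-1 + W))*0 = 0)
a(18 - 1*14, 29)*(-2) = 0*(-2) = 0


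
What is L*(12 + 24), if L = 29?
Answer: 1044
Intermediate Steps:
L*(12 + 24) = 29*(12 + 24) = 29*36 = 1044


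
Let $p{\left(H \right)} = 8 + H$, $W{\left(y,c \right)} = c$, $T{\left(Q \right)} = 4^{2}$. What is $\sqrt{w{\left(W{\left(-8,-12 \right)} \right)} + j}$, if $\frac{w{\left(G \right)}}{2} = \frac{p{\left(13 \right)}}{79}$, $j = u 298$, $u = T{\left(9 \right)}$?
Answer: $\frac{\sqrt{29760406}}{79} \approx 69.055$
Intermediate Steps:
$T{\left(Q \right)} = 16$
$u = 16$
$j = 4768$ ($j = 16 \cdot 298 = 4768$)
$w{\left(G \right)} = \frac{42}{79}$ ($w{\left(G \right)} = 2 \frac{8 + 13}{79} = 2 \cdot 21 \cdot \frac{1}{79} = 2 \cdot \frac{21}{79} = \frac{42}{79}$)
$\sqrt{w{\left(W{\left(-8,-12 \right)} \right)} + j} = \sqrt{\frac{42}{79} + 4768} = \sqrt{\frac{376714}{79}} = \frac{\sqrt{29760406}}{79}$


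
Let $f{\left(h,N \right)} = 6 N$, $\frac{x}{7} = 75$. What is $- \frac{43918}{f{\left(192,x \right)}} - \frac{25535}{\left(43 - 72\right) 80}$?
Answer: $- \frac{306493}{104400} \approx -2.9358$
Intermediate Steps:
$x = 525$ ($x = 7 \cdot 75 = 525$)
$- \frac{43918}{f{\left(192,x \right)}} - \frac{25535}{\left(43 - 72\right) 80} = - \frac{43918}{6 \cdot 525} - \frac{25535}{\left(43 - 72\right) 80} = - \frac{43918}{3150} - \frac{25535}{\left(-29\right) 80} = \left(-43918\right) \frac{1}{3150} - \frac{25535}{-2320} = - \frac{3137}{225} - - \frac{5107}{464} = - \frac{3137}{225} + \frac{5107}{464} = - \frac{306493}{104400}$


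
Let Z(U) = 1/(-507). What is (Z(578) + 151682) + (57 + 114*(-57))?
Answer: 73637186/507 ≈ 1.4524e+5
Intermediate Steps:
Z(U) = -1/507
(Z(578) + 151682) + (57 + 114*(-57)) = (-1/507 + 151682) + (57 + 114*(-57)) = 76902773/507 + (57 - 6498) = 76902773/507 - 6441 = 73637186/507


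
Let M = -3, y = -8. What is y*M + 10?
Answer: 34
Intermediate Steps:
y*M + 10 = -8*(-3) + 10 = 24 + 10 = 34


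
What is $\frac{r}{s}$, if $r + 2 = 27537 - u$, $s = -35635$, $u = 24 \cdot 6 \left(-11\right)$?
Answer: $- \frac{29119}{35635} \approx -0.81715$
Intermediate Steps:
$u = -1584$ ($u = 144 \left(-11\right) = -1584$)
$r = 29119$ ($r = -2 + \left(27537 - -1584\right) = -2 + \left(27537 + 1584\right) = -2 + 29121 = 29119$)
$\frac{r}{s} = \frac{29119}{-35635} = 29119 \left(- \frac{1}{35635}\right) = - \frac{29119}{35635}$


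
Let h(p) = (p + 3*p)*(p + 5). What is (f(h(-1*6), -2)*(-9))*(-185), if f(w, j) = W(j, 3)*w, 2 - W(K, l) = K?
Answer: 159840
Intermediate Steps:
h(p) = 4*p*(5 + p) (h(p) = (4*p)*(5 + p) = 4*p*(5 + p))
W(K, l) = 2 - K
f(w, j) = w*(2 - j) (f(w, j) = (2 - j)*w = w*(2 - j))
(f(h(-1*6), -2)*(-9))*(-185) = (((4*(-1*6)*(5 - 1*6))*(2 - 1*(-2)))*(-9))*(-185) = (((4*(-6)*(5 - 6))*(2 + 2))*(-9))*(-185) = (((4*(-6)*(-1))*4)*(-9))*(-185) = ((24*4)*(-9))*(-185) = (96*(-9))*(-185) = -864*(-185) = 159840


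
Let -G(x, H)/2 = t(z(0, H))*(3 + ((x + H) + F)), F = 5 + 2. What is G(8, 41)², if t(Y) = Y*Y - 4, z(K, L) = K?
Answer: 222784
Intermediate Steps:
F = 7
t(Y) = -4 + Y² (t(Y) = Y² - 4 = -4 + Y²)
G(x, H) = 80 + 8*H + 8*x (G(x, H) = -2*(-4 + 0²)*(3 + ((x + H) + 7)) = -2*(-4 + 0)*(3 + ((H + x) + 7)) = -(-8)*(3 + (7 + H + x)) = -(-8)*(10 + H + x) = -2*(-40 - 4*H - 4*x) = 80 + 8*H + 8*x)
G(8, 41)² = (80 + 8*41 + 8*8)² = (80 + 328 + 64)² = 472² = 222784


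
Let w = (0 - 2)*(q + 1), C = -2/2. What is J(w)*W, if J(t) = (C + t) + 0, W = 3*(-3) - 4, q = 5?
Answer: 169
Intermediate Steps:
C = -1 (C = -2*½ = -1)
w = -12 (w = (0 - 2)*(5 + 1) = -2*6 = -12)
W = -13 (W = -9 - 4 = -13)
J(t) = -1 + t (J(t) = (-1 + t) + 0 = -1 + t)
J(w)*W = (-1 - 12)*(-13) = -13*(-13) = 169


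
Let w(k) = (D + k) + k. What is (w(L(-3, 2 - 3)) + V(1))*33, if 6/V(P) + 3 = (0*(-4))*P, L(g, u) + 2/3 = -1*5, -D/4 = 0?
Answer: -440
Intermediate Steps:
D = 0 (D = -4*0 = 0)
L(g, u) = -17/3 (L(g, u) = -2/3 - 1*5 = -2/3 - 5 = -17/3)
w(k) = 2*k (w(k) = (0 + k) + k = k + k = 2*k)
V(P) = -2 (V(P) = 6/(-3 + (0*(-4))*P) = 6/(-3 + 0*P) = 6/(-3 + 0) = 6/(-3) = 6*(-1/3) = -2)
(w(L(-3, 2 - 3)) + V(1))*33 = (2*(-17/3) - 2)*33 = (-34/3 - 2)*33 = -40/3*33 = -440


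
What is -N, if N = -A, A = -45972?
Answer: -45972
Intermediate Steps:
N = 45972 (N = -1*(-45972) = 45972)
-N = -1*45972 = -45972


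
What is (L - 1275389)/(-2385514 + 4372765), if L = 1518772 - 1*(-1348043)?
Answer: 1591426/1987251 ≈ 0.80082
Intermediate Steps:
L = 2866815 (L = 1518772 + 1348043 = 2866815)
(L - 1275389)/(-2385514 + 4372765) = (2866815 - 1275389)/(-2385514 + 4372765) = 1591426/1987251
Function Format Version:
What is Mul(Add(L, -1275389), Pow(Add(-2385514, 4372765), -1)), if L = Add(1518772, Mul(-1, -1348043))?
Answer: Rational(1591426, 1987251) ≈ 0.80082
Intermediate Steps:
L = 2866815 (L = Add(1518772, 1348043) = 2866815)
Mul(Add(L, -1275389), Pow(Add(-2385514, 4372765), -1)) = Mul(Add(2866815, -1275389), Pow(Add(-2385514, 4372765), -1)) = Mul(1591426, Pow(1987251, -1)) = Mul(1591426, Rational(1, 1987251)) = Rational(1591426, 1987251)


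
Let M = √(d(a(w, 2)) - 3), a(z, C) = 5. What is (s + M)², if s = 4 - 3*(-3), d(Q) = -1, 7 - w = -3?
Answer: 165 + 52*I ≈ 165.0 + 52.0*I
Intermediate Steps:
w = 10 (w = 7 - 1*(-3) = 7 + 3 = 10)
s = 13 (s = 4 + 9 = 13)
M = 2*I (M = √(-1 - 3) = √(-4) = 2*I ≈ 2.0*I)
(s + M)² = (13 + 2*I)²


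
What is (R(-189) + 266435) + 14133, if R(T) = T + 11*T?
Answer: 278300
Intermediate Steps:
R(T) = 12*T
(R(-189) + 266435) + 14133 = (12*(-189) + 266435) + 14133 = (-2268 + 266435) + 14133 = 264167 + 14133 = 278300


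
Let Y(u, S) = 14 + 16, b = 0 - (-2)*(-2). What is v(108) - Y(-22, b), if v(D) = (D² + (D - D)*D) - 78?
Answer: 11556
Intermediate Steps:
v(D) = -78 + D² (v(D) = (D² + 0*D) - 78 = (D² + 0) - 78 = D² - 78 = -78 + D²)
b = -4 (b = 0 - 1*4 = 0 - 4 = -4)
Y(u, S) = 30
v(108) - Y(-22, b) = (-78 + 108²) - 30 = (-78 + 11664) - 1*30 = 11586 - 30 = 11556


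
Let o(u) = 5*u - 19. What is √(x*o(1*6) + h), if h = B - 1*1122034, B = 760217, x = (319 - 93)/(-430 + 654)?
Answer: I*√283655827/28 ≈ 601.5*I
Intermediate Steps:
x = 113/112 (x = 226/224 = 226*(1/224) = 113/112 ≈ 1.0089)
o(u) = -19 + 5*u
h = -361817 (h = 760217 - 1*1122034 = 760217 - 1122034 = -361817)
√(x*o(1*6) + h) = √(113*(-19 + 5*(1*6))/112 - 361817) = √(113*(-19 + 5*6)/112 - 361817) = √(113*(-19 + 30)/112 - 361817) = √((113/112)*11 - 361817) = √(1243/112 - 361817) = √(-40522261/112) = I*√283655827/28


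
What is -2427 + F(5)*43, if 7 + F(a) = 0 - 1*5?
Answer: -2943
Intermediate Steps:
F(a) = -12 (F(a) = -7 + (0 - 1*5) = -7 + (0 - 5) = -7 - 5 = -12)
-2427 + F(5)*43 = -2427 - 12*43 = -2427 - 516 = -2943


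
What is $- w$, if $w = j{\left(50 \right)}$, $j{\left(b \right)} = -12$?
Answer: $12$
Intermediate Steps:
$w = -12$
$- w = \left(-1\right) \left(-12\right) = 12$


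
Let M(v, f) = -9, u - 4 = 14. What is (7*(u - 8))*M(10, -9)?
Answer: -630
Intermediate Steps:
u = 18 (u = 4 + 14 = 18)
(7*(u - 8))*M(10, -9) = (7*(18 - 8))*(-9) = (7*10)*(-9) = 70*(-9) = -630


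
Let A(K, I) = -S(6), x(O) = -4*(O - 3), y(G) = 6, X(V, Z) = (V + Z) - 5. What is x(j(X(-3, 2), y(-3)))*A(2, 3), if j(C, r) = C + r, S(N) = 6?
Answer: -72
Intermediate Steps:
X(V, Z) = -5 + V + Z
x(O) = 12 - 4*O (x(O) = -4*(-3 + O) = 12 - 4*O)
A(K, I) = -6 (A(K, I) = -1*6 = -6)
x(j(X(-3, 2), y(-3)))*A(2, 3) = (12 - 4*((-5 - 3 + 2) + 6))*(-6) = (12 - 4*(-6 + 6))*(-6) = (12 - 4*0)*(-6) = (12 + 0)*(-6) = 12*(-6) = -72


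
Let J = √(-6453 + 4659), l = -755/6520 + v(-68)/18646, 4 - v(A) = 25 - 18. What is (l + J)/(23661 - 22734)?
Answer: -1409729/11269716984 + I*√1794/927 ≈ -0.00012509 + 0.045691*I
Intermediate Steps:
v(A) = -3 (v(A) = 4 - (25 - 18) = 4 - 1*7 = 4 - 7 = -3)
l = -1409729/12157192 (l = -755/6520 - 3/18646 = -755*1/6520 - 3*1/18646 = -151/1304 - 3/18646 = -1409729/12157192 ≈ -0.11596)
J = I*√1794 (J = √(-1794) = I*√1794 ≈ 42.356*I)
(l + J)/(23661 - 22734) = (-1409729/12157192 + I*√1794)/(23661 - 22734) = (-1409729/12157192 + I*√1794)/927 = (-1409729/12157192 + I*√1794)*(1/927) = -1409729/11269716984 + I*√1794/927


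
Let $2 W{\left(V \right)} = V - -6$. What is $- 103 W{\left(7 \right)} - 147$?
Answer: $- \frac{1633}{2} \approx -816.5$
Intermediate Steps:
$W{\left(V \right)} = 3 + \frac{V}{2}$ ($W{\left(V \right)} = \frac{V - -6}{2} = \frac{V + 6}{2} = \frac{6 + V}{2} = 3 + \frac{V}{2}$)
$- 103 W{\left(7 \right)} - 147 = - 103 \left(3 + \frac{1}{2} \cdot 7\right) - 147 = - 103 \left(3 + \frac{7}{2}\right) - 147 = \left(-103\right) \frac{13}{2} - 147 = - \frac{1339}{2} - 147 = - \frac{1633}{2}$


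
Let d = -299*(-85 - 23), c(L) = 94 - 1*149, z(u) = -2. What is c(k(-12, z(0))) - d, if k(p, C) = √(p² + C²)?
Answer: -32347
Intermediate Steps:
k(p, C) = √(C² + p²)
c(L) = -55 (c(L) = 94 - 149 = -55)
d = 32292 (d = -299*(-108) = 32292)
c(k(-12, z(0))) - d = -55 - 1*32292 = -55 - 32292 = -32347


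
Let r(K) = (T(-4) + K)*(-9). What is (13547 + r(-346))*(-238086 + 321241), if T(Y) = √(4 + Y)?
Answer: 1385445455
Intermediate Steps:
r(K) = -9*K (r(K) = (√(4 - 4) + K)*(-9) = (√0 + K)*(-9) = (0 + K)*(-9) = K*(-9) = -9*K)
(13547 + r(-346))*(-238086 + 321241) = (13547 - 9*(-346))*(-238086 + 321241) = (13547 + 3114)*83155 = 16661*83155 = 1385445455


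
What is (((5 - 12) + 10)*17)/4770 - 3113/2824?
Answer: -2450831/2245080 ≈ -1.0916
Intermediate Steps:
(((5 - 12) + 10)*17)/4770 - 3113/2824 = ((-7 + 10)*17)*(1/4770) - 3113*1/2824 = (3*17)*(1/4770) - 3113/2824 = 51*(1/4770) - 3113/2824 = 17/1590 - 3113/2824 = -2450831/2245080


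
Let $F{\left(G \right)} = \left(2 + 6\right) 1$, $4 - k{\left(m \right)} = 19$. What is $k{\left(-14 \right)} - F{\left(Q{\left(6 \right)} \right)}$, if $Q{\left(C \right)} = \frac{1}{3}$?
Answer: $-23$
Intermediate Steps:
$Q{\left(C \right)} = \frac{1}{3}$
$k{\left(m \right)} = -15$ ($k{\left(m \right)} = 4 - 19 = -15$)
$F{\left(G \right)} = 8$ ($F{\left(G \right)} = 8 \cdot 1 = 8$)
$k{\left(-14 \right)} - F{\left(Q{\left(6 \right)} \right)} = -15 - 8 = -23$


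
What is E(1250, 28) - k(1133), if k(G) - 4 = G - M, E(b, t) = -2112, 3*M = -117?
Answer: -3288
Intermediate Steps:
M = -39 (M = (⅓)*(-117) = -39)
k(G) = 43 + G (k(G) = 4 + (G - 1*(-39)) = 4 + (G + 39) = 4 + (39 + G) = 43 + G)
E(1250, 28) - k(1133) = -2112 - (43 + 1133) = -2112 - 1*1176 = -2112 - 1176 = -3288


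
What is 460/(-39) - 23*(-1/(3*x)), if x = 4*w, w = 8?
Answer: -4807/416 ≈ -11.555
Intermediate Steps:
x = 32 (x = 4*8 = 32)
460/(-39) - 23*(-1/(3*x)) = 460/(-39) - 23/(32*(-3)) = 460*(-1/39) - 23/(-96) = -460/39 - 23*(-1/96) = -460/39 + 23/96 = -4807/416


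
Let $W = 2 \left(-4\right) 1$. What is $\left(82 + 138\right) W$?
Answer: $-1760$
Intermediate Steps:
$W = -8$ ($W = \left(-8\right) 1 = -8$)
$\left(82 + 138\right) W = \left(82 + 138\right) \left(-8\right) = 220 \left(-8\right) = -1760$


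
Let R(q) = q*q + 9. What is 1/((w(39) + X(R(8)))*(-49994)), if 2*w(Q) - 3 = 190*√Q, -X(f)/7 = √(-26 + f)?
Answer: -1/(74991 - 349958*√47 + 4749430*√39) ≈ -3.6582e-8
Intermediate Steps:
R(q) = 9 + q² (R(q) = q² + 9 = 9 + q²)
X(f) = -7*√(-26 + f)
w(Q) = 3/2 + 95*√Q (w(Q) = 3/2 + (190*√Q)/2 = 3/2 + 95*√Q)
1/((w(39) + X(R(8)))*(-49994)) = 1/((3/2 + 95*√39) - 7*√(-26 + (9 + 8²))*(-49994)) = -1/49994/((3/2 + 95*√39) - 7*√(-26 + (9 + 64))) = -1/49994/((3/2 + 95*√39) - 7*√(-26 + 73)) = -1/49994/((3/2 + 95*√39) - 7*√47) = -1/49994/(3/2 - 7*√47 + 95*√39) = -1/(49994*(3/2 - 7*√47 + 95*√39))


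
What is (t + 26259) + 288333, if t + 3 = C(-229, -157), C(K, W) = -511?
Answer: 314078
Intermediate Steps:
t = -514 (t = -3 - 511 = -514)
(t + 26259) + 288333 = (-514 + 26259) + 288333 = 25745 + 288333 = 314078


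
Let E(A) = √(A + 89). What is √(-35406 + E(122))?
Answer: √(-35406 + √211) ≈ 188.13*I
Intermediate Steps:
E(A) = √(89 + A)
√(-35406 + E(122)) = √(-35406 + √(89 + 122)) = √(-35406 + √211)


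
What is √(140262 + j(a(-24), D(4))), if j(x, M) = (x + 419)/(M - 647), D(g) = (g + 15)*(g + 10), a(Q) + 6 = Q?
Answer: √20360423973/381 ≈ 374.51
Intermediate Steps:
a(Q) = -6 + Q
D(g) = (10 + g)*(15 + g) (D(g) = (15 + g)*(10 + g) = (10 + g)*(15 + g))
j(x, M) = (419 + x)/(-647 + M)
√(140262 + j(a(-24), D(4))) = √(140262 + (419 + (-6 - 24))/(-647 + (150 + 4² + 25*4))) = √(140262 + (419 - 30)/(-647 + (150 + 16 + 100))) = √(140262 + 389/(-647 + 266)) = √(140262 + 389/(-381)) = √(140262 - 1/381*389) = √(140262 - 389/381) = √(53439433/381) = √20360423973/381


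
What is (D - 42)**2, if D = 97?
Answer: 3025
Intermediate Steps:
(D - 42)**2 = (97 - 42)**2 = 55**2 = 3025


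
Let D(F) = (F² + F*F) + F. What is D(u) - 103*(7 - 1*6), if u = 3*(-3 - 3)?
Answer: 527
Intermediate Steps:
u = -18 (u = 3*(-6) = -18)
D(F) = F + 2*F² (D(F) = (F² + F²) + F = 2*F² + F = F + 2*F²)
D(u) - 103*(7 - 1*6) = -18*(1 + 2*(-18)) - 103*(7 - 1*6) = -18*(1 - 36) - 103*(7 - 6) = -18*(-35) - 103*1 = 630 - 103 = 527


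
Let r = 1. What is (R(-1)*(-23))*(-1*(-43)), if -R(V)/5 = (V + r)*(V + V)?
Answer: 0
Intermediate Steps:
R(V) = -10*V*(1 + V) (R(V) = -5*(V + 1)*(V + V) = -5*(1 + V)*2*V = -10*V*(1 + V))
(R(-1)*(-23))*(-1*(-43)) = (-10*(-1)*(1 - 1)*(-23))*(-1*(-43)) = (-10*(-1)*0*(-23))*43 = (0*(-23))*43 = 0*43 = 0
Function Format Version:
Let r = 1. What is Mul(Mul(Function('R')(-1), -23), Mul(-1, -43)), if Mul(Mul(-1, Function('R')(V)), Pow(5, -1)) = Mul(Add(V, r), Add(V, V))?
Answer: 0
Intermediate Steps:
Function('R')(V) = Mul(-10, V, Add(1, V)) (Function('R')(V) = Mul(-5, Mul(Add(V, 1), Add(V, V))) = Mul(-5, Mul(Add(1, V), Mul(2, V))) = Mul(-5, Mul(2, V, Add(1, V))) = Mul(-10, V, Add(1, V)))
Mul(Mul(Function('R')(-1), -23), Mul(-1, -43)) = Mul(Mul(Mul(-10, -1, Add(1, -1)), -23), Mul(-1, -43)) = Mul(Mul(Mul(-10, -1, 0), -23), 43) = Mul(Mul(0, -23), 43) = Mul(0, 43) = 0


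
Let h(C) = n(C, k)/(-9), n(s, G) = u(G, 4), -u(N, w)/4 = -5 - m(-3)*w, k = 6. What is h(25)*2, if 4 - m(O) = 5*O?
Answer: -72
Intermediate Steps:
m(O) = 4 - 5*O
u(N, w) = 20 + 76*w (u(N, w) = -4*(-5 - (4 - 5*(-3))*w) = -4*(-5 - (4 + 15)*w) = -4*(-5 - 19*w) = 20 + 76*w)
n(s, G) = 324 (n(s, G) = 20 + 76*4 = 20 + 304 = 324)
h(C) = -36 (h(C) = 324/(-9) = 324*(-1/9) = -36)
h(25)*2 = -36*2 = -72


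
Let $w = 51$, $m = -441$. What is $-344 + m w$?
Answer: $-22835$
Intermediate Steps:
$-344 + m w = -344 - 22491 = -22835$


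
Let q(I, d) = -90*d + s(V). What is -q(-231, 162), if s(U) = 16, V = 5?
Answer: 14564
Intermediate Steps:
q(I, d) = 16 - 90*d (q(I, d) = -90*d + 16 = 16 - 90*d)
-q(-231, 162) = -(16 - 90*162) = -(16 - 14580) = -1*(-14564) = 14564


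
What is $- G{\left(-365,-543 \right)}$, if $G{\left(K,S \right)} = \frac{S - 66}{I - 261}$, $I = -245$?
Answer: $- \frac{609}{506} \approx -1.2036$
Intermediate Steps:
$G{\left(K,S \right)} = \frac{3}{23} - \frac{S}{506}$ ($G{\left(K,S \right)} = \frac{S - 66}{-245 - 261} = \frac{-66 + S}{-506} = \left(-66 + S\right) \left(- \frac{1}{506}\right) = \frac{3}{23} - \frac{S}{506}$)
$- G{\left(-365,-543 \right)} = - (\frac{3}{23} - - \frac{543}{506}) = - (\frac{3}{23} + \frac{543}{506}) = \left(-1\right) \frac{609}{506} = - \frac{609}{506}$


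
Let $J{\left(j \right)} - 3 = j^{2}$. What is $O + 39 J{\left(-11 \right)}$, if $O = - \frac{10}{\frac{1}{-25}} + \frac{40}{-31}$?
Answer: $\frac{157626}{31} \approx 5084.7$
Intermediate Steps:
$O = \frac{7710}{31}$ ($O = - \frac{10}{- \frac{1}{25}} + 40 \left(- \frac{1}{31}\right) = \left(-10\right) \left(-25\right) - \frac{40}{31} = 250 - \frac{40}{31} = \frac{7710}{31} \approx 248.71$)
$J{\left(j \right)} = 3 + j^{2}$
$O + 39 J{\left(-11 \right)} = \frac{7710}{31} + 39 \left(3 + \left(-11\right)^{2}\right) = \frac{7710}{31} + 39 \left(3 + 121\right) = \frac{7710}{31} + 39 \cdot 124 = \frac{7710}{31} + 4836 = \frac{157626}{31}$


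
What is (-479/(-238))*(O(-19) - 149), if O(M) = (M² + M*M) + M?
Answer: 132683/119 ≈ 1115.0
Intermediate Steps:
O(M) = M + 2*M² (O(M) = (M² + M²) + M = 2*M² + M = M + 2*M²)
(-479/(-238))*(O(-19) - 149) = (-479/(-238))*(-19*(1 + 2*(-19)) - 149) = (-479*(-1/238))*(-19*(1 - 38) - 149) = 479*(-19*(-37) - 149)/238 = 479*(703 - 149)/238 = (479/238)*554 = 132683/119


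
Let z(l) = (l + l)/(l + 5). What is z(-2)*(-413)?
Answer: 1652/3 ≈ 550.67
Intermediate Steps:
z(l) = 2*l/(5 + l) (z(l) = (2*l)/(5 + l) = 2*l/(5 + l))
z(-2)*(-413) = (2*(-2)/(5 - 2))*(-413) = (2*(-2)/3)*(-413) = (2*(-2)*(1/3))*(-413) = -4/3*(-413) = 1652/3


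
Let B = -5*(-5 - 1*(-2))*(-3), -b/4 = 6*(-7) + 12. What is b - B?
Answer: 165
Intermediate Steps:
b = 120 (b = -4*(6*(-7) + 12) = -4*(-42 + 12) = -4*(-30) = 120)
B = -45 (B = -5*(-5 + 2)*(-3) = -5*(-3)*(-3) = 15*(-3) = -45)
b - B = 120 - 1*(-45) = 120 + 45 = 165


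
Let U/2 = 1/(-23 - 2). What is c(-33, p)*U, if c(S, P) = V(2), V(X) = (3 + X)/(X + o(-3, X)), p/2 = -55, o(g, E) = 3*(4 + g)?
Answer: -2/25 ≈ -0.080000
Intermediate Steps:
o(g, E) = 12 + 3*g
p = -110 (p = 2*(-55) = -110)
V(X) = 1 (V(X) = (3 + X)/(X + (12 + 3*(-3))) = (3 + X)/(X + (12 - 9)) = (3 + X)/(X + 3) = (3 + X)/(3 + X) = 1)
c(S, P) = 1
U = -2/25 (U = 2/(-23 - 2) = 2/(-25) = 2*(-1/25) = -2/25 ≈ -0.080000)
c(-33, p)*U = 1*(-2/25) = -2/25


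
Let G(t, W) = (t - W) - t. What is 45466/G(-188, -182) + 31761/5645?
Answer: 131218036/513695 ≈ 255.44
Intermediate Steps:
G(t, W) = -W
45466/G(-188, -182) + 31761/5645 = 45466/((-1*(-182))) + 31761/5645 = 45466/182 + 31761*(1/5645) = 45466*(1/182) + 31761/5645 = 22733/91 + 31761/5645 = 131218036/513695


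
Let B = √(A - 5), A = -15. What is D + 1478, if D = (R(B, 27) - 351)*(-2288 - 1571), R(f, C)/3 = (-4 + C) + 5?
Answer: 1031831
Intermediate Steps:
B = 2*I*√5 (B = √(-15 - 5) = √(-20) = 2*I*√5 ≈ 4.4721*I)
R(f, C) = 3 + 3*C (R(f, C) = 3*((-4 + C) + 5) = 3*(1 + C) = 3 + 3*C)
D = 1030353 (D = ((3 + 3*27) - 351)*(-2288 - 1571) = ((3 + 81) - 351)*(-3859) = (84 - 351)*(-3859) = -267*(-3859) = 1030353)
D + 1478 = 1030353 + 1478 = 1031831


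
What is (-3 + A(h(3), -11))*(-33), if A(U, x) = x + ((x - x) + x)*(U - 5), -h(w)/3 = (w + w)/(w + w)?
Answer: -2442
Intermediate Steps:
h(w) = -3 (h(w) = -3*(w + w)/(w + w) = -3*2*w/(2*w) = -3*2*w*1/(2*w) = -3*1 = -3)
A(U, x) = x + x*(-5 + U) (A(U, x) = x + (0 + x)*(-5 + U) = x + x*(-5 + U))
(-3 + A(h(3), -11))*(-33) = (-3 - 11*(-4 - 3))*(-33) = (-3 - 11*(-7))*(-33) = (-3 + 77)*(-33) = 74*(-33) = -2442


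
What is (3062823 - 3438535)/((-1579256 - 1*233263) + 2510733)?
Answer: -187856/349107 ≈ -0.53810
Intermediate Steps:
(3062823 - 3438535)/((-1579256 - 1*233263) + 2510733) = -375712/((-1579256 - 233263) + 2510733) = -375712/(-1812519 + 2510733) = -375712/698214 = -375712*1/698214 = -187856/349107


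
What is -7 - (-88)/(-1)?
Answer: -95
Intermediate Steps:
-7 - (-88)/(-1) = -7 - (-88)*(-1) = -7 - 11*8 = -7 - 88 = -95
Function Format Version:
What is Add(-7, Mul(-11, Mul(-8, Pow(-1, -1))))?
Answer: -95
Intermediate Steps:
Add(-7, Mul(-11, Mul(-8, Pow(-1, -1)))) = Add(-7, Mul(-11, Mul(-8, -1))) = Add(-7, Mul(-11, 8)) = Add(-7, -88) = -95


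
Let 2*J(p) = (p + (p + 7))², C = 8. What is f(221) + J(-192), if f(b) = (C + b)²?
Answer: 247011/2 ≈ 1.2351e+5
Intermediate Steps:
f(b) = (8 + b)²
J(p) = (7 + 2*p)²/2 (J(p) = (p + (p + 7))²/2 = (p + (7 + p))²/2 = (7 + 2*p)²/2)
f(221) + J(-192) = (8 + 221)² + (7 + 2*(-192))²/2 = 229² + (7 - 384)²/2 = 52441 + (½)*(-377)² = 52441 + (½)*142129 = 52441 + 142129/2 = 247011/2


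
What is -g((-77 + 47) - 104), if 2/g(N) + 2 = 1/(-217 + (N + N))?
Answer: 970/971 ≈ 0.99897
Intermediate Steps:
g(N) = 2/(-2 + 1/(-217 + 2*N)) (g(N) = 2/(-2 + 1/(-217 + (N + N))) = 2/(-2 + 1/(-217 + 2*N)))
-g((-77 + 47) - 104) = -2*(217 - 2*((-77 + 47) - 104))/(-435 + 4*((-77 + 47) - 104)) = -2*(217 - 2*(-30 - 104))/(-435 + 4*(-30 - 104)) = -2*(217 - 2*(-134))/(-435 + 4*(-134)) = -2*(217 + 268)/(-435 - 536) = -2*485/(-971) = -2*(-1)*485/971 = -1*(-970/971) = 970/971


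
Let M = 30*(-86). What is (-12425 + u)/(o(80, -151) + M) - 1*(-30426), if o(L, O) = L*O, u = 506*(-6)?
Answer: 446060621/14660 ≈ 30427.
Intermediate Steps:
u = -3036
M = -2580
(-12425 + u)/(o(80, -151) + M) - 1*(-30426) = (-12425 - 3036)/(80*(-151) - 2580) - 1*(-30426) = -15461/(-12080 - 2580) + 30426 = -15461/(-14660) + 30426 = -15461*(-1/14660) + 30426 = 15461/14660 + 30426 = 446060621/14660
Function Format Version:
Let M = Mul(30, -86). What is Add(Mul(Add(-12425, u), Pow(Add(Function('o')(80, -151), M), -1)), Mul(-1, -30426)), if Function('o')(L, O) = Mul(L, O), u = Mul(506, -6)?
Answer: Rational(446060621, 14660) ≈ 30427.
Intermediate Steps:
u = -3036
M = -2580
Add(Mul(Add(-12425, u), Pow(Add(Function('o')(80, -151), M), -1)), Mul(-1, -30426)) = Add(Mul(Add(-12425, -3036), Pow(Add(Mul(80, -151), -2580), -1)), Mul(-1, -30426)) = Add(Mul(-15461, Pow(Add(-12080, -2580), -1)), 30426) = Add(Mul(-15461, Pow(-14660, -1)), 30426) = Add(Mul(-15461, Rational(-1, 14660)), 30426) = Add(Rational(15461, 14660), 30426) = Rational(446060621, 14660)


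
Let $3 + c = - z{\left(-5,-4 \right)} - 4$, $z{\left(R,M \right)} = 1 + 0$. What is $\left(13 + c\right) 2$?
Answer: $10$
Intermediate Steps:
$z{\left(R,M \right)} = 1$
$c = -8$ ($c = -3 - 5 = -8$)
$\left(13 + c\right) 2 = \left(13 - 8\right) 2 = 5 \cdot 2 = 10$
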